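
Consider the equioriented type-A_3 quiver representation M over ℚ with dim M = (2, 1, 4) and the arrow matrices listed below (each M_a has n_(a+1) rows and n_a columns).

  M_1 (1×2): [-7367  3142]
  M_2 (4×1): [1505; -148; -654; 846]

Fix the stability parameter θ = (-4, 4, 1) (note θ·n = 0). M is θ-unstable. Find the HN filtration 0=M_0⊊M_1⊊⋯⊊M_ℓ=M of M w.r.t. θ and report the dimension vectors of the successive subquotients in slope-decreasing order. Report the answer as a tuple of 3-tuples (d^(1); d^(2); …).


Via rank(M_{q-1}∘⋯∘M_p): M ≅ I[1,1], I[1,3], I[3,3]^3.
μ_θ-semistable layers: μ^(1)=5/2; μ^(2)=1; μ^(3)=-4

((0, 1, 1); (0, 0, 3); (2, 0, 0))


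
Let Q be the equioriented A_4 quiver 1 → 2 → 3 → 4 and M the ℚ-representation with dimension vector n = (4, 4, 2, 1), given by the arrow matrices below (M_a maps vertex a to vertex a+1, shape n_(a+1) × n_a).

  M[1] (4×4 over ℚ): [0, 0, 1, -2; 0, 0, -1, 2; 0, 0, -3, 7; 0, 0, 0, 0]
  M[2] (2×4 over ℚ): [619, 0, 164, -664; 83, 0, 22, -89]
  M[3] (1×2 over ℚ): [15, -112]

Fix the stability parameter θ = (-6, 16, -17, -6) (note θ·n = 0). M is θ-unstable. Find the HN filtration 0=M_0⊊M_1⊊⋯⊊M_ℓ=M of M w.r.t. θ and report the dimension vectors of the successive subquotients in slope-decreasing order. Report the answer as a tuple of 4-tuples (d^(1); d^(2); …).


Via rank(M_{q-1}∘⋯∘M_p): M ≅ I[1,1]^2, I[1,3], I[1,4], I[2,2]^2.
μ_θ-semistable layers: μ^(1)=16; μ^(2)=-1/2; μ^(3)=-7/3; μ^(4)=-6

((0, 2, 0, 0); (0, 1, 1, 0); (0, 1, 1, 1); (4, 0, 0, 0))


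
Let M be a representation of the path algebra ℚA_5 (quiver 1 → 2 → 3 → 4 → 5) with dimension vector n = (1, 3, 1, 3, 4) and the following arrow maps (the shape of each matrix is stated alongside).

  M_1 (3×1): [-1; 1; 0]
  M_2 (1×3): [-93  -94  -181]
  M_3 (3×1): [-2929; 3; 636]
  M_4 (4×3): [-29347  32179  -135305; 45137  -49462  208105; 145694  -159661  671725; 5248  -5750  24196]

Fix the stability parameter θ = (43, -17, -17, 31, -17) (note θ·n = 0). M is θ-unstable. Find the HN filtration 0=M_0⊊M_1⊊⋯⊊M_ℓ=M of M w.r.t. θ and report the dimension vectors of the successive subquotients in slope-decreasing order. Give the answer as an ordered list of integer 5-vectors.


Via rank(M_{q-1}∘⋯∘M_p): M ≅ I[1,5], I[2,2]^2, I[4,5]^2, I[5,5].
μ_θ-semistable layers: μ^(1)=7; μ^(2)=3; μ^(3)=-17

((0, 0, 0, 3, 3); (1, 1, 1, 0, 0); (0, 2, 0, 0, 1))


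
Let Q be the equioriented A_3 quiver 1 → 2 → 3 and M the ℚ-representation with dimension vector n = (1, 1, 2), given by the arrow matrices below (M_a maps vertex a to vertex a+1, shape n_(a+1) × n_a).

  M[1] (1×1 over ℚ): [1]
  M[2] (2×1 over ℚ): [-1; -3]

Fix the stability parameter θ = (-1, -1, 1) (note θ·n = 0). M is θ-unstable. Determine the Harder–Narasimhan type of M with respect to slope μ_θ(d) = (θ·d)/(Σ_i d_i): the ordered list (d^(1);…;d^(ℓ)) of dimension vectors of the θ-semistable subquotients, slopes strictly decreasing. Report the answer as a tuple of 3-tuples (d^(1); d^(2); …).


Interval decomposition of M: I[1,3], I[3,3].
HN type (ℓ=2): μ^(1)=1; μ^(2)=-1

((0, 0, 2); (1, 1, 0))


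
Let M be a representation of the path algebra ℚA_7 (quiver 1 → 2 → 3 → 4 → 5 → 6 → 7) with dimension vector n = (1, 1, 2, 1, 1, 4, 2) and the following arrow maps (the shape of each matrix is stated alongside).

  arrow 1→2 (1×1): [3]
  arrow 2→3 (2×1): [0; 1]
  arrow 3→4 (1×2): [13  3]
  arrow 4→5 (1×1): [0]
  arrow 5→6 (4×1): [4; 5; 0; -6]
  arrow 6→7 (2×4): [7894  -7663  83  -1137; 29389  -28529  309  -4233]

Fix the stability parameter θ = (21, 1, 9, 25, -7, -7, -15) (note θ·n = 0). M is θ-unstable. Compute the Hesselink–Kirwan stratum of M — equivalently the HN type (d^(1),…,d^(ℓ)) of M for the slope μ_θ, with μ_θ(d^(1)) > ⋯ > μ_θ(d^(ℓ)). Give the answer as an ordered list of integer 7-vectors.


Barcode: M ≅ I[1,4], I[3,3], I[5,7], I[6,6]^2, I[6,7]. HN layers by μ_θ (6 steps, strictly decreasing):
  μ^(1)=25; μ^(2)=31/3; μ^(3)=9; μ^(4)=-7; μ^(5)=-29/3; μ^(6)=-11

((0, 0, 0, 1, 0, 0, 0); (1, 1, 1, 0, 0, 0, 0); (0, 0, 1, 0, 0, 0, 0); (0, 0, 0, 0, 0, 2, 0); (0, 0, 0, 0, 1, 1, 1); (0, 0, 0, 0, 0, 1, 1))


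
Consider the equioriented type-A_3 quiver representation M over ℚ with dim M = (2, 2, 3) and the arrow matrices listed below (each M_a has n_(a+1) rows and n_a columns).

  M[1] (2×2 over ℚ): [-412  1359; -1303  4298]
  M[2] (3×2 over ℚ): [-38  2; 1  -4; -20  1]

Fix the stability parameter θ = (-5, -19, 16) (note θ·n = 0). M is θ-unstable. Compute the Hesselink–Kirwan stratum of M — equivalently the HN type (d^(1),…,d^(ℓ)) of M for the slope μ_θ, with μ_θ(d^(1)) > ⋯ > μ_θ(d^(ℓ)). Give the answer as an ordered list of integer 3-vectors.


Via rank(M_{q-1}∘⋯∘M_p): M ≅ I[1,3]^2, I[3,3].
μ_θ-semistable layers: μ^(1)=16; μ^(2)=-12

((0, 0, 3); (2, 2, 0))


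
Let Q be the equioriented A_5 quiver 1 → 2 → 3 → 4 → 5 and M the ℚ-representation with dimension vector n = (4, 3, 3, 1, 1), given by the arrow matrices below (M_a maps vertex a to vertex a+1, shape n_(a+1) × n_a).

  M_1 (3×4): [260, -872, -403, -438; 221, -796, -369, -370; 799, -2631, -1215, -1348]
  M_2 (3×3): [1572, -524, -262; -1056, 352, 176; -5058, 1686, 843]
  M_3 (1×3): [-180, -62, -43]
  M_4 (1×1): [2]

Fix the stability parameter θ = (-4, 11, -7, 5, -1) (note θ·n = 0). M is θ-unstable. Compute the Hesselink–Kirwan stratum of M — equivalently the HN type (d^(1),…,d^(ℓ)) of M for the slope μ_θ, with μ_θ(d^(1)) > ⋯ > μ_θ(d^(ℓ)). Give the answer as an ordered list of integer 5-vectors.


Barcode: M ≅ I[1,1], I[1,2]^2, I[1,5], I[3,3]^2. HN layers by μ_θ (4 steps, strictly decreasing):
  μ^(1)=11; μ^(2)=2; μ^(3)=-4; μ^(4)=-7

((0, 2, 0, 0, 0); (0, 1, 1, 1, 1); (4, 0, 0, 0, 0); (0, 0, 2, 0, 0))


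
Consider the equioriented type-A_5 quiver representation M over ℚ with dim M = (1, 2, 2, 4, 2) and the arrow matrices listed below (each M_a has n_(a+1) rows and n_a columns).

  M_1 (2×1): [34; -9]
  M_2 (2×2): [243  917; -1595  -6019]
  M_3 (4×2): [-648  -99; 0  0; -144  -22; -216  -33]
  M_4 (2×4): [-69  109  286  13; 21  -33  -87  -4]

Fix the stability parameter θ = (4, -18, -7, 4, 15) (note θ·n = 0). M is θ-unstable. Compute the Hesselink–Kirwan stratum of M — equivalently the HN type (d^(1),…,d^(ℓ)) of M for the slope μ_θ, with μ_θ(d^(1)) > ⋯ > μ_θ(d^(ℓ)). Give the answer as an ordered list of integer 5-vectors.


Barcode: M ≅ I[1,5], I[2,3], I[4,4]^2, I[4,5]. HN layers by μ_θ (4 steps, strictly decreasing):
  μ^(1)=15; μ^(2)=4; μ^(3)=-7; μ^(4)=-18

((0, 0, 0, 0, 2); (0, 0, 0, 4, 0); (1, 1, 2, 0, 0); (0, 1, 0, 0, 0))


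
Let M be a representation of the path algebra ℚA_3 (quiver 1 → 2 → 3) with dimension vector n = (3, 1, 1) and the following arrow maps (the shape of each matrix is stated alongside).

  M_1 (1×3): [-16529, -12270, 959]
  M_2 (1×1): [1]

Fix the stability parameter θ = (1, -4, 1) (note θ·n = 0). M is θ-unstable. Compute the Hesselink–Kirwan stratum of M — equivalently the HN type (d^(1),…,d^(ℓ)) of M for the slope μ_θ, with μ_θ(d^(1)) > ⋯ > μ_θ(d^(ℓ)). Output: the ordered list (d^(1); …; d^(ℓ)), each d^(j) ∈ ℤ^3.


Barcode: M ≅ I[1,1]^2, I[1,3]. HN layers by μ_θ (2 steps, strictly decreasing):
  μ^(1)=1; μ^(2)=-3/2

((2, 0, 1); (1, 1, 0))


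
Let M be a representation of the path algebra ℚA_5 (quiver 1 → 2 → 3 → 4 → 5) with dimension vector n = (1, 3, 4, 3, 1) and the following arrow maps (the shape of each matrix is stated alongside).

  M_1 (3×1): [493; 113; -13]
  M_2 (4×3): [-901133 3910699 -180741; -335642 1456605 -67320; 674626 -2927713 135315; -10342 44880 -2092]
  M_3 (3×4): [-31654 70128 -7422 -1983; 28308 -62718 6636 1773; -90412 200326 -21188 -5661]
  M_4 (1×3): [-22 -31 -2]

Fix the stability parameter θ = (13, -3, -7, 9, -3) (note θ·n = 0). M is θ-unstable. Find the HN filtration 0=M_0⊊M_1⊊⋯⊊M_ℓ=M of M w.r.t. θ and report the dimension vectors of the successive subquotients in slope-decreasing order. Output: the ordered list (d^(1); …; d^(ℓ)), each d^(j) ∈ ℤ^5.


Interval decomposition of M: I[1,3], I[2,3], I[2,5], I[3,4], I[4,4].
HN type (ℓ=5): μ^(1)=9; μ^(2)=3; μ^(3)=1; μ^(4)=-5; μ^(5)=-7

((0, 0, 0, 2, 0); (0, 0, 0, 1, 1); (1, 1, 1, 0, 0); (0, 2, 2, 0, 0); (0, 0, 1, 0, 0))


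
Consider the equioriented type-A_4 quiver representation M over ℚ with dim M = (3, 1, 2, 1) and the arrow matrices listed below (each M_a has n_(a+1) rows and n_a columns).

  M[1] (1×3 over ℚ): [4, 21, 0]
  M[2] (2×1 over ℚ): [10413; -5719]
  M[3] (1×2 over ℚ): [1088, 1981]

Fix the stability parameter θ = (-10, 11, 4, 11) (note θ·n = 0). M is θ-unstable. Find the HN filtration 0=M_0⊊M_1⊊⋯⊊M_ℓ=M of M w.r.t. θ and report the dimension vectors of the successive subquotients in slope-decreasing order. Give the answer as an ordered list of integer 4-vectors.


Barcode: M ≅ I[1,1]^2, I[1,4], I[3,3]. HN layers by μ_θ (4 steps, strictly decreasing):
  μ^(1)=11; μ^(2)=15/2; μ^(3)=4; μ^(4)=-10

((0, 0, 0, 1); (0, 1, 1, 0); (0, 0, 1, 0); (3, 0, 0, 0))


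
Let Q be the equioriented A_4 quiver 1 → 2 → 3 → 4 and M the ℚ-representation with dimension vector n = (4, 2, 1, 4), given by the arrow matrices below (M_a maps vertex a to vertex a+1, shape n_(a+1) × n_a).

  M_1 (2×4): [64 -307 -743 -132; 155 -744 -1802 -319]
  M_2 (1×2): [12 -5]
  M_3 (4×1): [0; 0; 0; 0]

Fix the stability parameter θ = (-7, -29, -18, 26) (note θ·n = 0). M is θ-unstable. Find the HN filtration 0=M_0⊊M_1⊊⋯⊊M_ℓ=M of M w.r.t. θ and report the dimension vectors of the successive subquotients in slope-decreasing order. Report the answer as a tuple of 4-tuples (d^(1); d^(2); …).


Barcode: M ≅ I[1,1]^2, I[1,2], I[1,3], I[4,4]^4. HN layers by μ_θ (3 steps, strictly decreasing):
  μ^(1)=26; μ^(2)=-7; μ^(3)=-18

((0, 0, 0, 4); (2, 0, 0, 0); (2, 2, 1, 0))


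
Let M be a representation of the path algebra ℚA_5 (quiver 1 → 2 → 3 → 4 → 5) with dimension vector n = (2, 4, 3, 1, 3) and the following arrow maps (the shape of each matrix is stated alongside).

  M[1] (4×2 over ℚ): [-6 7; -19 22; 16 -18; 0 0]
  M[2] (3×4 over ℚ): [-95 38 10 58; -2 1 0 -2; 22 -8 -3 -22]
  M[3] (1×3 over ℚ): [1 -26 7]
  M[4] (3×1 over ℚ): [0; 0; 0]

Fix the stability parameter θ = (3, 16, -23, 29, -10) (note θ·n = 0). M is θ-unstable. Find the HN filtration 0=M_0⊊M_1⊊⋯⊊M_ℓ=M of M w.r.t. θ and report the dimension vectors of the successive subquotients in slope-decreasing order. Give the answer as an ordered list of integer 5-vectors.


Interval decomposition of M: I[1,3], I[1,4], I[2,2], I[2,3], I[5,5]^3.
HN type (ℓ=5): μ^(1)=29; μ^(2)=16; μ^(3)=-4/3; μ^(4)=-7/2; μ^(5)=-10

((0, 0, 0, 1, 0); (0, 1, 0, 0, 0); (2, 2, 2, 0, 0); (0, 1, 1, 0, 0); (0, 0, 0, 0, 3))


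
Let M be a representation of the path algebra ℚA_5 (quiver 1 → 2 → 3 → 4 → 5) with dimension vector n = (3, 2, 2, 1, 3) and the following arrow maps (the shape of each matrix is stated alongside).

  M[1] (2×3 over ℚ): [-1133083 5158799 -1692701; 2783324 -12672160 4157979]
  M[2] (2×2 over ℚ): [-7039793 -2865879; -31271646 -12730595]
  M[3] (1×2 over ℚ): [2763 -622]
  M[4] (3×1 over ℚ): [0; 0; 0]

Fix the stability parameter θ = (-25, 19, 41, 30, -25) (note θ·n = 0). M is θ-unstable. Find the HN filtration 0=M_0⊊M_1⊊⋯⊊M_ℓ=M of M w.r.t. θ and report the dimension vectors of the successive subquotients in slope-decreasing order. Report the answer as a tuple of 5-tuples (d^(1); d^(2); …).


Via rank(M_{q-1}∘⋯∘M_p): M ≅ I[1,1], I[1,3], I[1,4], I[5,5]^3.
μ_θ-semistable layers: μ^(1)=41; μ^(2)=71/2; μ^(3)=19; μ^(4)=-25

((0, 0, 1, 0, 0); (0, 0, 1, 1, 0); (0, 2, 0, 0, 0); (3, 0, 0, 0, 3))


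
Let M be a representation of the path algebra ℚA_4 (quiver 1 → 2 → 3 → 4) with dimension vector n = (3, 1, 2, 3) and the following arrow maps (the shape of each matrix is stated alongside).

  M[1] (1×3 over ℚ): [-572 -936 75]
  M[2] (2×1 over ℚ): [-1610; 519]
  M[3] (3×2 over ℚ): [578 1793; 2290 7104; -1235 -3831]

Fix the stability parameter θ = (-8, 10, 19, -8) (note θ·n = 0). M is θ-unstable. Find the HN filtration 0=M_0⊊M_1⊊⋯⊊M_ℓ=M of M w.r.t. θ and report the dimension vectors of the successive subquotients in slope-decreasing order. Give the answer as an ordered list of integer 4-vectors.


Via rank(M_{q-1}∘⋯∘M_p): M ≅ I[1,1]^2, I[1,4], I[3,4], I[4,4].
μ_θ-semistable layers: μ^(1)=7; μ^(2)=11/2; μ^(3)=-8

((0, 1, 1, 1); (0, 0, 1, 1); (3, 0, 0, 1))


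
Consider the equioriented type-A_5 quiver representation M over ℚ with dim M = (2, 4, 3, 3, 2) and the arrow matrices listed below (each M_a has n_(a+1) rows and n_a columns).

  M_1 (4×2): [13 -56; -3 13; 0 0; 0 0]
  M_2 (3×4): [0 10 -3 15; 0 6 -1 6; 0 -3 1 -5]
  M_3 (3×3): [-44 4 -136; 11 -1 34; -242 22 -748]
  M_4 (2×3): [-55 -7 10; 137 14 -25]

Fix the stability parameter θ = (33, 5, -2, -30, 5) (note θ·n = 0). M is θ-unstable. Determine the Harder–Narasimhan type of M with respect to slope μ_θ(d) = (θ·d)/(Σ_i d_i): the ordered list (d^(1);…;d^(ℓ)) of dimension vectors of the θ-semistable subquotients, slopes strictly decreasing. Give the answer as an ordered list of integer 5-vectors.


Via rank(M_{q-1}∘⋯∘M_p): M ≅ I[1,2], I[1,5], I[2,3]^2, I[4,4], I[4,5].
μ_θ-semistable layers: μ^(1)=19; μ^(2)=5; μ^(3)=3/2; μ^(4)=-30

((1, 1, 0, 0, 0); (0, 0, 0, 0, 2); (1, 3, 3, 1, 0); (0, 0, 0, 2, 0))


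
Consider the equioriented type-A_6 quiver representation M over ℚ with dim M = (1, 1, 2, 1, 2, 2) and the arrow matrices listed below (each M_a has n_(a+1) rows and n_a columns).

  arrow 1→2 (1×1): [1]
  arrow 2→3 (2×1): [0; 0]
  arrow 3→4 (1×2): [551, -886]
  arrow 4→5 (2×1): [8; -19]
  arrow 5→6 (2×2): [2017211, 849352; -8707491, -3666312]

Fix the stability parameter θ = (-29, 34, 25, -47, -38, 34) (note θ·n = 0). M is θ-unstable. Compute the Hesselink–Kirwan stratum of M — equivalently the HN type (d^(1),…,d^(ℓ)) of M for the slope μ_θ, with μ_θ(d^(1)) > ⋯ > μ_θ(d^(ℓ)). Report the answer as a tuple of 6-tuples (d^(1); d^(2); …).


Via rank(M_{q-1}∘⋯∘M_p): M ≅ I[1,2], I[3,3], I[3,5], I[5,6], I[6,6].
μ_θ-semistable layers: μ^(1)=34; μ^(2)=25; μ^(3)=-20; μ^(4)=-29; μ^(5)=-38

((0, 1, 0, 0, 0, 2); (0, 0, 1, 0, 0, 0); (0, 0, 1, 1, 1, 0); (1, 0, 0, 0, 0, 0); (0, 0, 0, 0, 1, 0))


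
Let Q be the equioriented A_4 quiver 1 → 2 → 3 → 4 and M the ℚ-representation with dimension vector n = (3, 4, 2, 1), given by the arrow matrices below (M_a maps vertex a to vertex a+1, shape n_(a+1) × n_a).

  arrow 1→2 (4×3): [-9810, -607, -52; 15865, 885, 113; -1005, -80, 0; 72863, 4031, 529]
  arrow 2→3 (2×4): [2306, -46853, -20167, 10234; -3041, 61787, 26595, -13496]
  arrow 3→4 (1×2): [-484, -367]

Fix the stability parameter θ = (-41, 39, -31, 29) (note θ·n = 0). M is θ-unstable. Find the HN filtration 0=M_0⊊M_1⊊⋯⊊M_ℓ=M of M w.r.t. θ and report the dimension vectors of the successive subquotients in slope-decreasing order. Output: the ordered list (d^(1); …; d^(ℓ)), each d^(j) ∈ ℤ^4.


Barcode: M ≅ I[1,2], I[1,3], I[1,4], I[2,2]. HN layers by μ_θ (4 steps, strictly decreasing):
  μ^(1)=39; μ^(2)=29; μ^(3)=4; μ^(4)=-41

((0, 2, 0, 0); (0, 0, 0, 1); (0, 2, 2, 0); (3, 0, 0, 0))


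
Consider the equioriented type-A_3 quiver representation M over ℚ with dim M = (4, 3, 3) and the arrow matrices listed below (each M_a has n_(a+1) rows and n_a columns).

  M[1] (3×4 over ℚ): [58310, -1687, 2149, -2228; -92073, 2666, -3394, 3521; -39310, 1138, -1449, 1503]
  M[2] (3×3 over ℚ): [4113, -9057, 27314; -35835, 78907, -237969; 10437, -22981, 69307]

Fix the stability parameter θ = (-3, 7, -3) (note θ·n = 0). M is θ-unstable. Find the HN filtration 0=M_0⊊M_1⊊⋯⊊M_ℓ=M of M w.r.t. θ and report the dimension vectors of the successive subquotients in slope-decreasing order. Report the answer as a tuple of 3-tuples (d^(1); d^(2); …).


Interval decomposition of M: I[1,1], I[1,2], I[1,3]^2, I[3,3].
HN type (ℓ=3): μ^(1)=7; μ^(2)=2; μ^(3)=-3

((0, 1, 0); (0, 2, 2); (4, 0, 1))


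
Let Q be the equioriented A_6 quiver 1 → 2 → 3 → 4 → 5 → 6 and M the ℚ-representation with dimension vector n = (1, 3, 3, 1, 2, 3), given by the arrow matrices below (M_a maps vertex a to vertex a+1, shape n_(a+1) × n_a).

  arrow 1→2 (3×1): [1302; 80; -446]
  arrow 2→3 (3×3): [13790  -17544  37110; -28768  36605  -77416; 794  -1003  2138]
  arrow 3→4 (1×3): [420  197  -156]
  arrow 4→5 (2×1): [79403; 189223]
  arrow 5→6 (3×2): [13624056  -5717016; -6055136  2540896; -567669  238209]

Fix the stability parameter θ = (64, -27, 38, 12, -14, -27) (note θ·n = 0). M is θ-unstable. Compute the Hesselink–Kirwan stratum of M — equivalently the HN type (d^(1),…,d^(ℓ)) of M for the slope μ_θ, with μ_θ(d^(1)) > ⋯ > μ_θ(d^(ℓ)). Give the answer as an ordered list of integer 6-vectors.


Via rank(M_{q-1}∘⋯∘M_p): M ≅ I[1,2], I[2,3], I[2,5], I[3,3], I[5,6], I[6,6]^2.
μ_θ-semistable layers: μ^(1)=38; μ^(2)=37/2; μ^(3)=12; μ^(4)=-41/2; μ^(5)=-27

((0, 0, 2, 0, 0, 0); (1, 1, 0, 0, 0, 0); (0, 0, 1, 1, 1, 0); (0, 0, 0, 0, 1, 1); (0, 2, 0, 0, 0, 2))


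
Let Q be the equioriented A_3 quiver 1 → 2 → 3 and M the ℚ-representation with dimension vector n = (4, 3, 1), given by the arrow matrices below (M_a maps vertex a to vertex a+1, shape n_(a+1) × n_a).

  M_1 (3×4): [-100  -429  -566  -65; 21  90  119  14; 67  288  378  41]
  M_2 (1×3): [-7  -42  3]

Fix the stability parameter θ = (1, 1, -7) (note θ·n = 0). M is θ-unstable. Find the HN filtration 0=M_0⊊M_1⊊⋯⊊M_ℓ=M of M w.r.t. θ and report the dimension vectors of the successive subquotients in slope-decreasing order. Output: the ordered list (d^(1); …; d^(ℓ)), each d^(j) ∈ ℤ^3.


Via rank(M_{q-1}∘⋯∘M_p): M ≅ I[1,1], I[1,2]^2, I[1,3].
μ_θ-semistable layers: μ^(1)=1; μ^(2)=-5/3

((3, 2, 0); (1, 1, 1))


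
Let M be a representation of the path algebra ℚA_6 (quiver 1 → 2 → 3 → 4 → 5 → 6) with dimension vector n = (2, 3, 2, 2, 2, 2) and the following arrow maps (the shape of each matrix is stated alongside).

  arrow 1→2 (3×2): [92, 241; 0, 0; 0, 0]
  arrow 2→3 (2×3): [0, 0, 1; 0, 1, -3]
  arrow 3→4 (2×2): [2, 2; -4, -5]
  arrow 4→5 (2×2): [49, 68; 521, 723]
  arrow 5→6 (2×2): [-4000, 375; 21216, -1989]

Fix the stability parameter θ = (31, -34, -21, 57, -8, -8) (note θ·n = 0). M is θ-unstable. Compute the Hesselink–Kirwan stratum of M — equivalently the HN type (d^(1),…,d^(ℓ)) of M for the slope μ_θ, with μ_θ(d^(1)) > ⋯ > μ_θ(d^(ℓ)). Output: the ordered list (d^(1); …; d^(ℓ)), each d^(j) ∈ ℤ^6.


Barcode: M ≅ I[1,1], I[1,2], I[2,5], I[2,6], I[6,6]. HN layers by μ_θ (7 steps, strictly decreasing):
  μ^(1)=31; μ^(2)=49/2; μ^(3)=41/3; μ^(4)=-3/2; μ^(5)=-8; μ^(6)=-21; μ^(7)=-34

((1, 0, 0, 0, 0, 0); (0, 0, 0, 1, 1, 0); (0, 0, 0, 1, 1, 1); (1, 1, 0, 0, 0, 0); (0, 0, 0, 0, 0, 1); (0, 0, 2, 0, 0, 0); (0, 2, 0, 0, 0, 0))


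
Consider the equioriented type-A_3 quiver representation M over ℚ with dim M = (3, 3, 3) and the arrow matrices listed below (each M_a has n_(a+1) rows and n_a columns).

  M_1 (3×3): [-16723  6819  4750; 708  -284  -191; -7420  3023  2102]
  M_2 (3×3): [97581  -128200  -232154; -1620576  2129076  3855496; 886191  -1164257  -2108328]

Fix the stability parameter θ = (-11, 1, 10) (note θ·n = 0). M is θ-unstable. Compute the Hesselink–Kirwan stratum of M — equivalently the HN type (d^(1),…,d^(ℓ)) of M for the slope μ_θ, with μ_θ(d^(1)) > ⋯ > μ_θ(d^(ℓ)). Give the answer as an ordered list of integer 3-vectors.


Via rank(M_{q-1}∘⋯∘M_p): M ≅ I[1,2], I[1,3]^2, I[3,3].
μ_θ-semistable layers: μ^(1)=10; μ^(2)=1; μ^(3)=-11

((0, 0, 3); (0, 3, 0); (3, 0, 0))


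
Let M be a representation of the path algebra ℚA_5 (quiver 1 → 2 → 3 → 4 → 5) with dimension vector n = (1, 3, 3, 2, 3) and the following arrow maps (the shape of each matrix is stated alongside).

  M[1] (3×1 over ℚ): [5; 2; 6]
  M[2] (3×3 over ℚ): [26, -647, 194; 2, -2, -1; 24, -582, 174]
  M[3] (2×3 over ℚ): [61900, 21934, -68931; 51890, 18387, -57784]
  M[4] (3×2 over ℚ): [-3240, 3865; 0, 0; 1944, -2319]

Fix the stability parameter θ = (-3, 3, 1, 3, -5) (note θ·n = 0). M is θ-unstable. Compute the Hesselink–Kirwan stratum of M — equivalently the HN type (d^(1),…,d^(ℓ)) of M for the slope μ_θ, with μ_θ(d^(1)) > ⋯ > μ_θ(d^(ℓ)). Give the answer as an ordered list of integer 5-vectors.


Barcode: M ≅ I[1,2], I[2,4], I[2,5], I[3,3], I[5,5]^2. HN layers by μ_θ (6 steps, strictly decreasing):
  μ^(1)=3; μ^(2)=2; μ^(3)=1; μ^(4)=1/2; μ^(5)=-3; μ^(6)=-5

((0, 1, 0, 1, 0); (0, 1, 1, 0, 0); (0, 0, 1, 0, 0); (0, 1, 1, 1, 1); (1, 0, 0, 0, 0); (0, 0, 0, 0, 2))


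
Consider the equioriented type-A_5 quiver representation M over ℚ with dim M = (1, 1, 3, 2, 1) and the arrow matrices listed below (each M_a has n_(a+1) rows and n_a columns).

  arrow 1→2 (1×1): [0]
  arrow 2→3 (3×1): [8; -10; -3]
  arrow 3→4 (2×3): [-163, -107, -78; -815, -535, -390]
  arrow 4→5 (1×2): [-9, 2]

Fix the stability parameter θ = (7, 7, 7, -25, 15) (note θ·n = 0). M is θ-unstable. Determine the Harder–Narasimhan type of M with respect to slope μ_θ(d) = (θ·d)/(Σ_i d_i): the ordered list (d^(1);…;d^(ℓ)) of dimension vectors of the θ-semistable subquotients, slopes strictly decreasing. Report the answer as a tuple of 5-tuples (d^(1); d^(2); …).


Via rank(M_{q-1}∘⋯∘M_p): M ≅ I[1,1], I[2,3], I[3,3], I[3,5], I[4,4].
μ_θ-semistable layers: μ^(1)=15; μ^(2)=7; μ^(3)=-9; μ^(4)=-25

((0, 0, 0, 0, 1); (1, 1, 2, 0, 0); (0, 0, 1, 1, 0); (0, 0, 0, 1, 0))


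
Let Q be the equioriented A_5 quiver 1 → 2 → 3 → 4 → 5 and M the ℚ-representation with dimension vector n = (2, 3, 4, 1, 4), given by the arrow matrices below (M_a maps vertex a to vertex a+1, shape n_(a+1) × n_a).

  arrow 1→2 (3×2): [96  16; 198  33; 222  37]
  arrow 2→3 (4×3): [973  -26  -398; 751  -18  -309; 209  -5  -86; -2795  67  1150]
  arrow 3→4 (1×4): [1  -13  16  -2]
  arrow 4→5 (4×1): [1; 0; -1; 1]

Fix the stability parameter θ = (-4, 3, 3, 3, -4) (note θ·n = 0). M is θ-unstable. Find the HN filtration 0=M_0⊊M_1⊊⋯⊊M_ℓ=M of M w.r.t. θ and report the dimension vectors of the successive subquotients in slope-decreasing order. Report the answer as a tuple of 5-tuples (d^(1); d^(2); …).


Via rank(M_{q-1}∘⋯∘M_p): M ≅ I[1,1], I[1,5], I[2,3]^2, I[3,3], I[5,5]^3.
μ_θ-semistable layers: μ^(1)=3; μ^(2)=5/4; μ^(3)=-4

((0, 2, 3, 0, 0); (0, 1, 1, 1, 1); (2, 0, 0, 0, 3))


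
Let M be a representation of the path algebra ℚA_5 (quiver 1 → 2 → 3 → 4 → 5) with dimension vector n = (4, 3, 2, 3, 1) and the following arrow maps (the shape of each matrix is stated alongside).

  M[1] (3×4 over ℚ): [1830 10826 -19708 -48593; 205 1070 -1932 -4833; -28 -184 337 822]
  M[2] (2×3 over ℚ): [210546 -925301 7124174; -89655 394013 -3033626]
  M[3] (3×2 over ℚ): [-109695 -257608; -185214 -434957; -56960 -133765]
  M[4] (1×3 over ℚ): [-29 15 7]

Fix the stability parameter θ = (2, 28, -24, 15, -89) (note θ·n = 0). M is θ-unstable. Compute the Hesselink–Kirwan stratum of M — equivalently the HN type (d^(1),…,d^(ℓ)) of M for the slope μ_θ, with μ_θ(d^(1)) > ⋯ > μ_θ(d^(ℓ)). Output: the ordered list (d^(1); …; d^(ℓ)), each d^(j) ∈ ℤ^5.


Via rank(M_{q-1}∘⋯∘M_p): M ≅ I[1,1], I[1,2], I[1,4], I[1,5], I[4,4].
μ_θ-semistable layers: μ^(1)=28; μ^(2)=15; μ^(3)=2; μ^(4)=-68/5

((0, 1, 0, 0, 0); (0, 0, 0, 2, 0); (3, 1, 1, 0, 0); (1, 1, 1, 1, 1))


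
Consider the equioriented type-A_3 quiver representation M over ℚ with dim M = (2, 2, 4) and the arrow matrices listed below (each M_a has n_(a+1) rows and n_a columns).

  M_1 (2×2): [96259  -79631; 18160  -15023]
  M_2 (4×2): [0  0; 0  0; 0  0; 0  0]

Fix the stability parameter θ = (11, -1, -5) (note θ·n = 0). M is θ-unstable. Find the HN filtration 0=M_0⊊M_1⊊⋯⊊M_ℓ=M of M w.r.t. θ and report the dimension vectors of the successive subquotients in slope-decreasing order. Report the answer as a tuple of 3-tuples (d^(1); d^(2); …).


Interval decomposition of M: I[1,2]^2, I[3,3]^4.
HN type (ℓ=2): μ^(1)=5; μ^(2)=-5

((2, 2, 0); (0, 0, 4))


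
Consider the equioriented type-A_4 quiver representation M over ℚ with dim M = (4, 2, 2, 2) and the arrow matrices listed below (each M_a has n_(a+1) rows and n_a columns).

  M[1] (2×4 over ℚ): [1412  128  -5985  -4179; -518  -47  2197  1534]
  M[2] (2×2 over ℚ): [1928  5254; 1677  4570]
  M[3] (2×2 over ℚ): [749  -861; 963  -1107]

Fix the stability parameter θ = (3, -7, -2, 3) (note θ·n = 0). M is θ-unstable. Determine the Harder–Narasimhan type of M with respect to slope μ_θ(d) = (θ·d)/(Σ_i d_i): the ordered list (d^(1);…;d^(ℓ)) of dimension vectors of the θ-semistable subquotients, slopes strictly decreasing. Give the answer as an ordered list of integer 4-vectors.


Interval decomposition of M: I[1,1]^2, I[1,3], I[1,4], I[4,4].
HN type (ℓ=2): μ^(1)=3; μ^(2)=-2

((2, 0, 0, 2); (2, 2, 2, 0))


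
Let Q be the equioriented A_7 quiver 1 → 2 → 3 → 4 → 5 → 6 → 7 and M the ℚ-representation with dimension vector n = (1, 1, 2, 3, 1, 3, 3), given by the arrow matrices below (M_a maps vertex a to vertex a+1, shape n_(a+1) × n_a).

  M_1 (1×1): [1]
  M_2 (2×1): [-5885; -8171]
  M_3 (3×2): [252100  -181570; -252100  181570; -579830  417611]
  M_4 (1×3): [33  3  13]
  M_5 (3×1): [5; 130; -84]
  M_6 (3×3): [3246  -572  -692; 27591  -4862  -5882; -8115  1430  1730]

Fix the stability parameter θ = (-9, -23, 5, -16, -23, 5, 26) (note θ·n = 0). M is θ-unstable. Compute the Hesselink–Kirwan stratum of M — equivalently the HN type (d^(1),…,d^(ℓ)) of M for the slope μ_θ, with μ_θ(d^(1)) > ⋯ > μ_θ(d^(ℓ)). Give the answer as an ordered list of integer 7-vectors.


Via rank(M_{q-1}∘⋯∘M_p): M ≅ I[1,7], I[3,3], I[4,4]^2, I[6,6]^2, I[7,7]^2.
μ_θ-semistable layers: μ^(1)=26; μ^(2)=5; μ^(3)=-34/3; μ^(4)=-16

((0, 0, 0, 0, 0, 0, 3); (0, 0, 1, 0, 0, 3, 0); (0, 0, 1, 1, 1, 0, 0); (1, 1, 0, 2, 0, 0, 0))


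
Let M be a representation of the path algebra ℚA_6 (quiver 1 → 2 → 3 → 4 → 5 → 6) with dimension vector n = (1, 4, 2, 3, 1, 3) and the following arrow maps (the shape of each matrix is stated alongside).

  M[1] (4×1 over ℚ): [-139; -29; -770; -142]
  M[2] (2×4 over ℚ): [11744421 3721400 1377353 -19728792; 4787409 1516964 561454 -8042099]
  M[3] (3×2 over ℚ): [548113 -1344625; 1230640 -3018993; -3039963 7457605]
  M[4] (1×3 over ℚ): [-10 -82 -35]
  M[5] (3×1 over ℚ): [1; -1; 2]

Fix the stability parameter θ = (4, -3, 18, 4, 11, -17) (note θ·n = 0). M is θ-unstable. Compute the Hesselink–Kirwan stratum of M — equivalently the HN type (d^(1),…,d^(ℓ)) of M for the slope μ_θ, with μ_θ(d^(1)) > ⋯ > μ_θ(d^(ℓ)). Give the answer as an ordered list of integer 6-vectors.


Interval decomposition of M: I[1,6], I[2,2]^2, I[2,4], I[4,4], I[6,6]^2.
HN type (ℓ=5): μ^(1)=11; μ^(2)=4; μ^(3)=1/2; μ^(4)=-3; μ^(5)=-17

((0, 0, 1, 1, 0, 0); (0, 0, 1, 2, 1, 1); (1, 1, 0, 0, 0, 0); (0, 3, 0, 0, 0, 0); (0, 0, 0, 0, 0, 2))


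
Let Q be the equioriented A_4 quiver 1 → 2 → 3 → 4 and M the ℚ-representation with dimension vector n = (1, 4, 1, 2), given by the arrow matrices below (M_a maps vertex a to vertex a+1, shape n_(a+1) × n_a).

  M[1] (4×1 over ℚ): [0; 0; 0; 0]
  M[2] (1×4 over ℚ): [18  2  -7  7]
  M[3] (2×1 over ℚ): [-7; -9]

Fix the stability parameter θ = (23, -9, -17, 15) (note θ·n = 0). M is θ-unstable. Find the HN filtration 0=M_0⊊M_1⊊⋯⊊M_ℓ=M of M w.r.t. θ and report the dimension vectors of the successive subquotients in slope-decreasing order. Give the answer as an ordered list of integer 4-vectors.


Interval decomposition of M: I[1,1], I[2,2]^3, I[2,4], I[4,4].
HN type (ℓ=4): μ^(1)=23; μ^(2)=15; μ^(3)=-9; μ^(4)=-13

((1, 0, 0, 0); (0, 0, 0, 2); (0, 3, 0, 0); (0, 1, 1, 0))


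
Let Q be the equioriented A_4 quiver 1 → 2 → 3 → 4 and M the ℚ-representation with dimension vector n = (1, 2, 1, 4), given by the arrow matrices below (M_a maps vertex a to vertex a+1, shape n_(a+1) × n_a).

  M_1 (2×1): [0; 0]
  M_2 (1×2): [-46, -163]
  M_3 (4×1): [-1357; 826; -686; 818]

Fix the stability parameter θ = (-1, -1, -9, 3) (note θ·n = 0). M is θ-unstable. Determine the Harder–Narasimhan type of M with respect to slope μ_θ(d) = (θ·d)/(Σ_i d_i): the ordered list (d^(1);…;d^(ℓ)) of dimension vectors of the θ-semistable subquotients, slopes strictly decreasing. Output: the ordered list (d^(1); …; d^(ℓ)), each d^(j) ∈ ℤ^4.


Via rank(M_{q-1}∘⋯∘M_p): M ≅ I[1,1], I[2,2], I[2,4], I[4,4]^3.
μ_θ-semistable layers: μ^(1)=3; μ^(2)=-1; μ^(3)=-5

((0, 0, 0, 4); (1, 1, 0, 0); (0, 1, 1, 0))


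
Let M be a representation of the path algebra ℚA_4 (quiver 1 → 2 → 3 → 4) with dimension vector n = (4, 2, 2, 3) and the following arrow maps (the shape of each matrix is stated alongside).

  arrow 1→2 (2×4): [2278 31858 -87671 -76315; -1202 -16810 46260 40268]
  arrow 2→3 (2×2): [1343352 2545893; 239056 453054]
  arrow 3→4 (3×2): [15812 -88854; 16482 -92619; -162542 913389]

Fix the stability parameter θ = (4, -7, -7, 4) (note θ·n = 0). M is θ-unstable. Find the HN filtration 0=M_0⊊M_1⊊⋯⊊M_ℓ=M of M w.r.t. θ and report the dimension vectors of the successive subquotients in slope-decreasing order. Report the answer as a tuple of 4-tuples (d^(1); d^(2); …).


Via rank(M_{q-1}∘⋯∘M_p): M ≅ I[1,1]^2, I[1,2], I[1,3], I[3,4], I[4,4]^2.
μ_θ-semistable layers: μ^(1)=4; μ^(2)=-3/2; μ^(3)=-10/3; μ^(4)=-7

((2, 0, 0, 3); (1, 1, 0, 0); (1, 1, 1, 0); (0, 0, 1, 0))


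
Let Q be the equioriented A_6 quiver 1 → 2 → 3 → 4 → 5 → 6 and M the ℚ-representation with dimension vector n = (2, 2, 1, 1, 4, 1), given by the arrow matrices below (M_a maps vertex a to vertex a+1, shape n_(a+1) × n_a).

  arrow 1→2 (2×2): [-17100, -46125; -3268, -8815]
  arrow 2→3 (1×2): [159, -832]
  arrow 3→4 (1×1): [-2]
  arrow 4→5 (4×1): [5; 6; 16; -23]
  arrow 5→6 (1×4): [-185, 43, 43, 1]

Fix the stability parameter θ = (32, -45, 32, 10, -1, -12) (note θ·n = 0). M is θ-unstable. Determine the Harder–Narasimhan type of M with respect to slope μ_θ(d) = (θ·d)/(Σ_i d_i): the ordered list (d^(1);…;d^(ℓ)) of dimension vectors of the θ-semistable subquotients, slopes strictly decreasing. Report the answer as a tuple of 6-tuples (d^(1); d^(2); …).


Interval decomposition of M: I[1,1], I[1,6], I[2,2], I[5,5]^3.
HN type (ℓ=5): μ^(1)=32; μ^(2)=29/4; μ^(3)=-1; μ^(4)=-13/2; μ^(5)=-45

((1, 0, 0, 0, 0, 0); (0, 0, 1, 1, 1, 1); (0, 0, 0, 0, 3, 0); (1, 1, 0, 0, 0, 0); (0, 1, 0, 0, 0, 0))


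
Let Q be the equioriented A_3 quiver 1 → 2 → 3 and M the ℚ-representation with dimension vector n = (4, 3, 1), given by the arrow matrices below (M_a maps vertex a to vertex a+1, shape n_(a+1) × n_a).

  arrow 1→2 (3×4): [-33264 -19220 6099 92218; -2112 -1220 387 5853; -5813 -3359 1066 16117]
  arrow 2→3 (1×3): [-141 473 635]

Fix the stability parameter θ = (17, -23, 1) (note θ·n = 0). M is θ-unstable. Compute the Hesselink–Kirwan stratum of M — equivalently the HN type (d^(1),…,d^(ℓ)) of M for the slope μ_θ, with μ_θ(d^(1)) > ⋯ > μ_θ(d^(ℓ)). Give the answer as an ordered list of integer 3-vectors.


Interval decomposition of M: I[1,1], I[1,2]^2, I[1,3].
HN type (ℓ=3): μ^(1)=17; μ^(2)=1; μ^(3)=-3

((1, 0, 0); (0, 0, 1); (3, 3, 0))


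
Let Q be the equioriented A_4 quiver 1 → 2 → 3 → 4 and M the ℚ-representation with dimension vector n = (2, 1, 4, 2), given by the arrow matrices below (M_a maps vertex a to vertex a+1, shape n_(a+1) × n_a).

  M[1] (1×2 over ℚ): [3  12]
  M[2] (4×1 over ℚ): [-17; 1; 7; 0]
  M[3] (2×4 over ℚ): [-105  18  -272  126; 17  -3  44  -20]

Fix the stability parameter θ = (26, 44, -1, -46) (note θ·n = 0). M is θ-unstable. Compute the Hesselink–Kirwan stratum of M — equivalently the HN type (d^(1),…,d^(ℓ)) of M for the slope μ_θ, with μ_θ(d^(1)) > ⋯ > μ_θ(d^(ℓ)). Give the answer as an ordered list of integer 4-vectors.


Interval decomposition of M: I[1,1], I[1,4], I[3,3]^2, I[3,4].
HN type (ℓ=4): μ^(1)=26; μ^(2)=23/4; μ^(3)=-1; μ^(4)=-47/2

((1, 0, 0, 0); (1, 1, 1, 1); (0, 0, 2, 0); (0, 0, 1, 1))


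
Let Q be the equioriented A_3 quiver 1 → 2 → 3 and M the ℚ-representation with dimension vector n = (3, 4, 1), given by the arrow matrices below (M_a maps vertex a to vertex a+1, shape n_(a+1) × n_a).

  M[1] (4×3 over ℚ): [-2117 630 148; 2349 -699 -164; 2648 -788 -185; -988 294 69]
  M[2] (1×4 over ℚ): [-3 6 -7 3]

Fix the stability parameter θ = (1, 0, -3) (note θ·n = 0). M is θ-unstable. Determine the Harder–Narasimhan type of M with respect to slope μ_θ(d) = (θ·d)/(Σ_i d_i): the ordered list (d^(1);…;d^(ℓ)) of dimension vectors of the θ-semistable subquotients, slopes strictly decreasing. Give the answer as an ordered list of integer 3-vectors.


Via rank(M_{q-1}∘⋯∘M_p): M ≅ I[1,2]^2, I[1,3], I[2,2].
μ_θ-semistable layers: μ^(1)=1/2; μ^(2)=0; μ^(3)=-2/3

((2, 2, 0); (0, 1, 0); (1, 1, 1))


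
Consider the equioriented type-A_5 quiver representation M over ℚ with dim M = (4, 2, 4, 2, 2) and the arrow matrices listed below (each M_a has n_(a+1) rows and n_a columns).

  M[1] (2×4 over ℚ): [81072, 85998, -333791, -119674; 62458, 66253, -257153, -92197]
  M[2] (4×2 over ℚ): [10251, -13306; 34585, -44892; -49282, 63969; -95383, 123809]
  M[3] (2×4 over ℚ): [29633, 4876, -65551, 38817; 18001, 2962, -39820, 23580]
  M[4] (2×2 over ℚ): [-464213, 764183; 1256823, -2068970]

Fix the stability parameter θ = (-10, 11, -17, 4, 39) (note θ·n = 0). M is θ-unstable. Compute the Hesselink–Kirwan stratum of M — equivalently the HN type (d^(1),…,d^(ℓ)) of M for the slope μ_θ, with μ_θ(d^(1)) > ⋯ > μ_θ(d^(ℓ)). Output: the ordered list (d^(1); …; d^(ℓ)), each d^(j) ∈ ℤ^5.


Barcode: M ≅ I[1,1]^2, I[1,5]^2, I[3,3]^2. HN layers by μ_θ (5 steps, strictly decreasing):
  μ^(1)=39; μ^(2)=4; μ^(3)=-3; μ^(4)=-10; μ^(5)=-17

((0, 0, 0, 0, 2); (0, 0, 0, 2, 0); (0, 2, 2, 0, 0); (4, 0, 0, 0, 0); (0, 0, 2, 0, 0))


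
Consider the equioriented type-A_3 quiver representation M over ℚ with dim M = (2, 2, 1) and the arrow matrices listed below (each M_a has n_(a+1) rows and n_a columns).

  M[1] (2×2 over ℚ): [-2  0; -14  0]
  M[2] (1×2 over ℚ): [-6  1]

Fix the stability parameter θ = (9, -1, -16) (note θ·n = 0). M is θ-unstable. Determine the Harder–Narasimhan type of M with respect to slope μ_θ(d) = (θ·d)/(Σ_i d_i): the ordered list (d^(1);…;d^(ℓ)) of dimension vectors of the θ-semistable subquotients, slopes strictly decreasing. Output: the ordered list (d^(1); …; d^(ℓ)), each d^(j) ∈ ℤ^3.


Via rank(M_{q-1}∘⋯∘M_p): M ≅ I[1,1], I[1,3], I[2,2].
μ_θ-semistable layers: μ^(1)=9; μ^(2)=-1; μ^(3)=-8/3

((1, 0, 0); (0, 1, 0); (1, 1, 1))


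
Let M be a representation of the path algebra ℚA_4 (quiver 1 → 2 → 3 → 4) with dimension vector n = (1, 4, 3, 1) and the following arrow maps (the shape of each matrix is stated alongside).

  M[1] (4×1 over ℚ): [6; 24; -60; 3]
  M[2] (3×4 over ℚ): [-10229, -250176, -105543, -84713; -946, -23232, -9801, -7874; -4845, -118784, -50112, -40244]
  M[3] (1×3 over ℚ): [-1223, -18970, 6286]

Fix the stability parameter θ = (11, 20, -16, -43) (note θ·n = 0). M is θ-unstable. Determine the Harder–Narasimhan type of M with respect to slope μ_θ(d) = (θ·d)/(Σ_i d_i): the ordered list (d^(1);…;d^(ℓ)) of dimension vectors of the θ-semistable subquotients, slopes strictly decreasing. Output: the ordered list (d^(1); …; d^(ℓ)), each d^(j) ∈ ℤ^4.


Interval decomposition of M: I[1,4], I[2,2], I[2,3]^2.
HN type (ℓ=3): μ^(1)=20; μ^(2)=2; μ^(3)=-7

((0, 1, 0, 0); (0, 2, 2, 0); (1, 1, 1, 1))


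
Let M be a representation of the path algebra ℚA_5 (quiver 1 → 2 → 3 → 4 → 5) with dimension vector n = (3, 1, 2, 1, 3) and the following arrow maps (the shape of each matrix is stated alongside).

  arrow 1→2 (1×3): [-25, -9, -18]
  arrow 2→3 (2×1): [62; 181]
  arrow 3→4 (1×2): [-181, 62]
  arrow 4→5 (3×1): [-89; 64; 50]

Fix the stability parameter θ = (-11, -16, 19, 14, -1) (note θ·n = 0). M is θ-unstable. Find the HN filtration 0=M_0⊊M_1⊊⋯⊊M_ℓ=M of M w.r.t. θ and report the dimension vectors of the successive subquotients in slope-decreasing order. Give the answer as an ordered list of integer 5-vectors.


Interval decomposition of M: I[1,1]^2, I[1,3], I[3,5], I[5,5]^2.
HN type (ℓ=5): μ^(1)=19; μ^(2)=32/3; μ^(3)=-1; μ^(4)=-11; μ^(5)=-27/2

((0, 0, 1, 0, 0); (0, 0, 1, 1, 1); (0, 0, 0, 0, 2); (2, 0, 0, 0, 0); (1, 1, 0, 0, 0))


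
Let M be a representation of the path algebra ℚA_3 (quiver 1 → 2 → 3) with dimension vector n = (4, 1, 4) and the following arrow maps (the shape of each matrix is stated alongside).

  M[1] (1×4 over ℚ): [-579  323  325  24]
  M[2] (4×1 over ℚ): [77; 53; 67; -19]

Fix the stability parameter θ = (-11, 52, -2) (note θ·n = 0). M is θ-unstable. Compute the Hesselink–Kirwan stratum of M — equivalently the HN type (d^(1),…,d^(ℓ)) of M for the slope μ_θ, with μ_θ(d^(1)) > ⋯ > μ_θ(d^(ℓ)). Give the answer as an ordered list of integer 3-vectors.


Interval decomposition of M: I[1,1]^3, I[1,3], I[3,3]^3.
HN type (ℓ=3): μ^(1)=25; μ^(2)=-2; μ^(3)=-11

((0, 1, 1); (0, 0, 3); (4, 0, 0))


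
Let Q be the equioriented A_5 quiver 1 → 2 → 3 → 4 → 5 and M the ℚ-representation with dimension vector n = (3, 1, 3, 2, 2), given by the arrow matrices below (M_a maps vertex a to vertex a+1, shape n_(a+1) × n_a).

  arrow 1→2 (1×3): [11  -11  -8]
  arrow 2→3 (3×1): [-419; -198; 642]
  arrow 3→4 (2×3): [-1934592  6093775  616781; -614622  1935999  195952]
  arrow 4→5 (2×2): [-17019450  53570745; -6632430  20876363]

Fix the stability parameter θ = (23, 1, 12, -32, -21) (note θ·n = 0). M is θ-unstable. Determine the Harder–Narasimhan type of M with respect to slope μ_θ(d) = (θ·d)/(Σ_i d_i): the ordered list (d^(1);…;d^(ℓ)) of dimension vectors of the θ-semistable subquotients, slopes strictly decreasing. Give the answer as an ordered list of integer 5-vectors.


Interval decomposition of M: I[1,1]^2, I[1,3], I[3,4], I[3,5], I[5,5].
HN type (ℓ=5): μ^(1)=23; μ^(2)=12; μ^(3)=-10; μ^(4)=-41/3; μ^(5)=-21

((2, 0, 0, 0, 0); (1, 1, 1, 0, 0); (0, 0, 1, 1, 0); (0, 0, 1, 1, 1); (0, 0, 0, 0, 1))


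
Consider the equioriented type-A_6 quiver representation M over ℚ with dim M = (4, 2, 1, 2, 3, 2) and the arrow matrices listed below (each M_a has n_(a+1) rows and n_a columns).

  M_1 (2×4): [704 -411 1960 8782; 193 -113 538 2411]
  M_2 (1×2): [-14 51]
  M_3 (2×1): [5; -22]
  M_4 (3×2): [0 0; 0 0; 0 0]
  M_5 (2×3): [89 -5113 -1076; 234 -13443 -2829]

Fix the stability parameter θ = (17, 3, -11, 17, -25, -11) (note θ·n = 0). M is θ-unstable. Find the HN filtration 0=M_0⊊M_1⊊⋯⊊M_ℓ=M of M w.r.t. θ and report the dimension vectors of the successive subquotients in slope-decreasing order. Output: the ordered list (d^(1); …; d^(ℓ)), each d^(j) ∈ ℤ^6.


Interval decomposition of M: I[1,1]^2, I[1,2], I[1,4], I[4,4], I[5,5], I[5,6]^2.
HN type (ℓ=5): μ^(1)=17; μ^(2)=10; μ^(3)=3; μ^(4)=-11; μ^(5)=-25

((2, 0, 0, 2, 0, 0); (1, 1, 0, 0, 0, 0); (1, 1, 1, 0, 0, 0); (0, 0, 0, 0, 0, 2); (0, 0, 0, 0, 3, 0))
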